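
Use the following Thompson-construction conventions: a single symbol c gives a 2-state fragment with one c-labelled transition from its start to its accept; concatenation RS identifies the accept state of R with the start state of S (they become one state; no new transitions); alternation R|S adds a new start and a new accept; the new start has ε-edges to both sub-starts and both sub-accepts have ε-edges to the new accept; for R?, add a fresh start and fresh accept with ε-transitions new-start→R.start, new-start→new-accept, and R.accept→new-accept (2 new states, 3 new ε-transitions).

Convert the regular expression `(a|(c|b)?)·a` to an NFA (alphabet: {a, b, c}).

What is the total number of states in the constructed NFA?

By structural recursion:
Each of the 4 symbol leaves contributes a 2-state fragment.
  c|b → 6 states
  (c|b)? → 8 states
  a|(c|b)? → 12 states
  (a|(c|b)?)·a → 13 states

13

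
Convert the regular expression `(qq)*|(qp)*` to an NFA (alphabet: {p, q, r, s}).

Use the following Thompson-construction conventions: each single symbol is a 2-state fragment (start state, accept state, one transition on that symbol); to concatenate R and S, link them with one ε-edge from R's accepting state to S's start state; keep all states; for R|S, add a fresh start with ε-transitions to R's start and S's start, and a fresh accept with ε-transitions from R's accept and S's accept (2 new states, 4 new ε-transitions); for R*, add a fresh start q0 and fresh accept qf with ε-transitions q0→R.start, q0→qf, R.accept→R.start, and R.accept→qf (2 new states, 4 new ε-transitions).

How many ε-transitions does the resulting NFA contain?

Building bottom-up:
Each of the 4 symbol leaves contributes 0 ε-transitions.
  qq — 1 ε-transition
  (qq)* — 5 ε-transitions
  qp — 1 ε-transition
  (qp)* — 5 ε-transitions
  (qq)*|(qp)* — 14 ε-transitions

14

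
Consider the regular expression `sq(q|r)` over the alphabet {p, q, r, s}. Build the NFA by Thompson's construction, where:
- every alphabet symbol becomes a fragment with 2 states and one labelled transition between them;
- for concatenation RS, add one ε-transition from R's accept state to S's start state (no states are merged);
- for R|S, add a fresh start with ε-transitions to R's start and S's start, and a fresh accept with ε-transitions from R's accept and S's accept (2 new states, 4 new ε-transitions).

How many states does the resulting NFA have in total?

10

By structural recursion:
Each of the 4 symbol leaves contributes a 2-state fragment.
  q|r — 6 states
  sq(q|r) — 10 states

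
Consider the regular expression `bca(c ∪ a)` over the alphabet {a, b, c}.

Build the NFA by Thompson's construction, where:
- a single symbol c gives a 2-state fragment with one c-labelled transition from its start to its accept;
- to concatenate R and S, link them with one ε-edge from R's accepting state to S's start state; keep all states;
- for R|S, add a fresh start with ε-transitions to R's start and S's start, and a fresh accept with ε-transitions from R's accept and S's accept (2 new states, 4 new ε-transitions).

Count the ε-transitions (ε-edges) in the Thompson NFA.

7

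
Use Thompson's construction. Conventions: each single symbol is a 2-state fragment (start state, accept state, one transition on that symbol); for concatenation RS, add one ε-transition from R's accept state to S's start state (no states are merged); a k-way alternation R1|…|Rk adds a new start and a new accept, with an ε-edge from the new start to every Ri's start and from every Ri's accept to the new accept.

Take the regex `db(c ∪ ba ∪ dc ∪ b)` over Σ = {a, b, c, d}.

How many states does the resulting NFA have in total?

18

Per subexpression:
Each of the 8 symbol leaves contributes a 2-state fragment.
  ba : 4 states
  dc : 4 states
  c ∪ ba ∪ dc ∪ b : 14 states
  db(c ∪ ba ∪ dc ∪ b) : 18 states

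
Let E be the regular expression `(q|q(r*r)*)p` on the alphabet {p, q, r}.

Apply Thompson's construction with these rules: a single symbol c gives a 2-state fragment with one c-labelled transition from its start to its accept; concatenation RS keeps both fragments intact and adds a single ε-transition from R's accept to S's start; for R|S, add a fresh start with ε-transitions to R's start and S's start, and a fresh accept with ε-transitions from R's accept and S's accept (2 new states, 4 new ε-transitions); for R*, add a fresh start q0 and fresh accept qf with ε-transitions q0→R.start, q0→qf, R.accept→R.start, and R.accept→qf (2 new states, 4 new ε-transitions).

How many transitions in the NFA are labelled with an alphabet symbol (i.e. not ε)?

Bottom-up over the parse tree:
Each of the 5 symbol leaves contributes exactly 1 symbol transition.
  r* = 1 symbol transition
  r*r = 2 symbol transitions
  (r*r)* = 2 symbol transitions
  q(r*r)* = 3 symbol transitions
  q|q(r*r)* = 4 symbol transitions
  (q|q(r*r)*)p = 5 symbol transitions

5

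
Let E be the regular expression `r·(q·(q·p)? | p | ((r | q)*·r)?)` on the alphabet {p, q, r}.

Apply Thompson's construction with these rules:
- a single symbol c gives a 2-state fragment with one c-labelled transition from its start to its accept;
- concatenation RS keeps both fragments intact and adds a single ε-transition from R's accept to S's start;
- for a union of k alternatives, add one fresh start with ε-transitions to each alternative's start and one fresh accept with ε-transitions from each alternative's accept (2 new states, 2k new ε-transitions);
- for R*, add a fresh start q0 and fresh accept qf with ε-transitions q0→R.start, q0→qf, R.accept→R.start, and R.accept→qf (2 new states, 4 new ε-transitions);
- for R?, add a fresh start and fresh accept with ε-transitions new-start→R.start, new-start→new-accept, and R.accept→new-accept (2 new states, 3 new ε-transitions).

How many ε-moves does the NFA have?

Building bottom-up:
Each of the 8 symbol leaves contributes 0 ε-transitions.
  q·p = 1 ε-transition
  (q·p)? = 4 ε-transitions
  q·(q·p)? = 5 ε-transitions
  r | q = 4 ε-transitions
  (r | q)* = 8 ε-transitions
  (r | q)*·r = 9 ε-transitions
  ((r | q)*·r)? = 12 ε-transitions
  q·(q·p)? | p | ((r | q)*·r)? = 23 ε-transitions
  r·(q·(q·p)? | p | ((r | q)*·r)?) = 24 ε-transitions

24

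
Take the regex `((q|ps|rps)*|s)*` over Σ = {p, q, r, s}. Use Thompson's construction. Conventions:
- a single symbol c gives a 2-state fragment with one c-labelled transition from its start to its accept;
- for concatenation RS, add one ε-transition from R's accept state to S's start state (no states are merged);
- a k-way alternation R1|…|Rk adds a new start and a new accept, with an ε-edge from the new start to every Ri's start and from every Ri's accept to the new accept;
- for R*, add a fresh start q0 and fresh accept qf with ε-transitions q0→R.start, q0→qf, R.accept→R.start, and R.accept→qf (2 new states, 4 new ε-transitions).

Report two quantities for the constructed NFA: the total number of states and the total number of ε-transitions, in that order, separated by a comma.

Building bottom-up:
Each of the 7 symbol leaves contributes 2 states and 0 ε-transitions.
  ps = 4 states, 1 ε-transition
  rps = 6 states, 2 ε-transitions
  q|ps|rps = 14 states, 9 ε-transitions
  (q|ps|rps)* = 16 states, 13 ε-transitions
  (q|ps|rps)*|s = 20 states, 17 ε-transitions
  ((q|ps|rps)*|s)* = 22 states, 21 ε-transitions

22, 21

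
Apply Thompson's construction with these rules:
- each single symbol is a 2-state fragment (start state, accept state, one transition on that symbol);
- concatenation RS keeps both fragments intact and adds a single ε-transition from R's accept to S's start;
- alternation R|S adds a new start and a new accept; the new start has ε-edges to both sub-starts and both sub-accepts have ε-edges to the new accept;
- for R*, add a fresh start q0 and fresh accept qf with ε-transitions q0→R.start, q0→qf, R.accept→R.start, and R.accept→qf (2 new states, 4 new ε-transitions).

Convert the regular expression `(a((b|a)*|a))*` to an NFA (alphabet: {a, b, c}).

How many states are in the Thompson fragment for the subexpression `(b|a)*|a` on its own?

Fragment for `(b|a)*|a`:
Each of the 3 symbol leaves contributes a 2-state fragment.
  b|a = 6 states
  (b|a)* = 8 states
  (b|a)*|a = 12 states

12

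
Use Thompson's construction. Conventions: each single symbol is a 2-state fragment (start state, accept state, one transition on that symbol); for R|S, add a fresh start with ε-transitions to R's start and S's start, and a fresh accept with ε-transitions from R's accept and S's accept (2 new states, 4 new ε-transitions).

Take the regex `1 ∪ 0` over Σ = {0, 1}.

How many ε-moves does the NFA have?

Per subexpression:
Each of the 2 symbol leaves contributes 0 ε-transitions.
  1 ∪ 0 = 4 ε-transitions

4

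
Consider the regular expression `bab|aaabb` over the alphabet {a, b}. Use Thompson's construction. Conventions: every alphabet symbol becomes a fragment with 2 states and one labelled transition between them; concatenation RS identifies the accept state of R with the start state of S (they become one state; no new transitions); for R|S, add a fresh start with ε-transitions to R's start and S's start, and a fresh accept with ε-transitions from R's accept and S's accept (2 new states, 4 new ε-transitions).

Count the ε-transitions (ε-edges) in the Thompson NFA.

4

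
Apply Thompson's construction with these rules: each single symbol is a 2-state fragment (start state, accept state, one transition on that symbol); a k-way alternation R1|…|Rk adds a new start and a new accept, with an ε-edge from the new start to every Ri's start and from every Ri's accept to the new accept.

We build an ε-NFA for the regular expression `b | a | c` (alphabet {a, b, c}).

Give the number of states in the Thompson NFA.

8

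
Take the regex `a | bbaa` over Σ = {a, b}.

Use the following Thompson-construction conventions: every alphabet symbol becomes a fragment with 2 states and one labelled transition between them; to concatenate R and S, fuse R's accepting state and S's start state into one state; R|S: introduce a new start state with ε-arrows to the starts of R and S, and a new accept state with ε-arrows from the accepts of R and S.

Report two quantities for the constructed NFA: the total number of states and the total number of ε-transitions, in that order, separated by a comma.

9, 4

Bottom-up over the parse tree:
Each of the 5 symbol leaves contributes 2 states and 0 ε-transitions.
  bbaa : 5 states, 0 ε-transitions
  a | bbaa : 9 states, 4 ε-transitions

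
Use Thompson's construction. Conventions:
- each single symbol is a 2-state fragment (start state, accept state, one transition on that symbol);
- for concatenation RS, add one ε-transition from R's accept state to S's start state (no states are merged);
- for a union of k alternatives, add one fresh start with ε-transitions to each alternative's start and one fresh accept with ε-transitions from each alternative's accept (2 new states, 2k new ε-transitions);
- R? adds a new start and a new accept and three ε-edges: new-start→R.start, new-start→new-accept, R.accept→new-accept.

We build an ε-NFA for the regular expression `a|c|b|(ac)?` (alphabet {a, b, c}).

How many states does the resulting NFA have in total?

14

Recursing over subexpressions:
Each of the 5 symbol leaves contributes a 2-state fragment.
  ac — 4 states
  (ac)? — 6 states
  a|c|b|(ac)? — 14 states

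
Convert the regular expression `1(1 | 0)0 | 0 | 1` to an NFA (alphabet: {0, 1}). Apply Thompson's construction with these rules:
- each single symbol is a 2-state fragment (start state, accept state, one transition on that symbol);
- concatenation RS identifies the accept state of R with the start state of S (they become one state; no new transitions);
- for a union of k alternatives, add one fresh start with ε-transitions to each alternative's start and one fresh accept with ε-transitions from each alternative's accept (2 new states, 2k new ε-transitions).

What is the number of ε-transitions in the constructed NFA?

10

Per subexpression:
Each of the 6 symbol leaves contributes 0 ε-transitions.
  1 | 0 : 4 ε-transitions
  1(1 | 0)0 : 4 ε-transitions
  1(1 | 0)0 | 0 | 1 : 10 ε-transitions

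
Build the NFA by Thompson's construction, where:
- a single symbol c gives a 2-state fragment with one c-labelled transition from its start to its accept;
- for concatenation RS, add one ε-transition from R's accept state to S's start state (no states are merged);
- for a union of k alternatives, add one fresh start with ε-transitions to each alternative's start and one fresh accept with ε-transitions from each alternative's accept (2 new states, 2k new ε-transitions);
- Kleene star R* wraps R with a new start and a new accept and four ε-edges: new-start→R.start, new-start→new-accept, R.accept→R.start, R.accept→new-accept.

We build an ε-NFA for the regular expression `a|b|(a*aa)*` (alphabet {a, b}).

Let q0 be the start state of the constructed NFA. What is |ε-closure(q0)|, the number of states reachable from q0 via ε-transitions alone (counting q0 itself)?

10

Work bottom-up. For each fragment F, track |ε-closure(F.start)| and whether F's accept lies in that closure (i.e. whether F accepts ε). A single-symbol fragment has closure size 1 and does not accept ε.
  a* → C = 1 (new start) + 1 (body) + 1 (new accept) = 3
  a*aa → C = 3 + 1 = 4 (closure spills across the concat boundary because the left factor accepts ε)
  (a*aa)* → the star's fresh start ε-reaches both the body's start and the fresh accept: C = 2 + 4 = 6
  a|b|(a*aa)* → new start ε-reaches every alternative's start; at least one alternative accepts ε, so the union's new accept is reached too: C = 1 + 1 + 1 + 6 + 1 = 10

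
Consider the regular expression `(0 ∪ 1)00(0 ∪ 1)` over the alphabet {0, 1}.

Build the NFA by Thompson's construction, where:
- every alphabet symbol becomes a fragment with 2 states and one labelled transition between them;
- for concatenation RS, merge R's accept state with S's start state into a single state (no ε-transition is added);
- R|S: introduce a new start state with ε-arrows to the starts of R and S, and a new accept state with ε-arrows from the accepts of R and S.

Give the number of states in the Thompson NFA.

Per subexpression:
Each of the 6 symbol leaves contributes a 2-state fragment.
  0 ∪ 1 → 6 states
  0 ∪ 1 → 6 states
  (0 ∪ 1)00(0 ∪ 1) → 13 states

13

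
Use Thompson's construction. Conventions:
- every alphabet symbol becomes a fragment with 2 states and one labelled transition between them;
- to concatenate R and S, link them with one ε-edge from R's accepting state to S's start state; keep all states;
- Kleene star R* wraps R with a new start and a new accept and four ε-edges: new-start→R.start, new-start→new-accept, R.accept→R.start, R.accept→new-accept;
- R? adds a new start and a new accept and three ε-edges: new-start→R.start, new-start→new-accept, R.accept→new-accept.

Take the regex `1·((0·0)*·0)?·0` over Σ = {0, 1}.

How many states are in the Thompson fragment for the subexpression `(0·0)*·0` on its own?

8

Fragment for `(0·0)*·0`:
Each of the 3 symbol leaves contributes a 2-state fragment.
  0·0 : 4 states
  (0·0)* : 6 states
  (0·0)*·0 : 8 states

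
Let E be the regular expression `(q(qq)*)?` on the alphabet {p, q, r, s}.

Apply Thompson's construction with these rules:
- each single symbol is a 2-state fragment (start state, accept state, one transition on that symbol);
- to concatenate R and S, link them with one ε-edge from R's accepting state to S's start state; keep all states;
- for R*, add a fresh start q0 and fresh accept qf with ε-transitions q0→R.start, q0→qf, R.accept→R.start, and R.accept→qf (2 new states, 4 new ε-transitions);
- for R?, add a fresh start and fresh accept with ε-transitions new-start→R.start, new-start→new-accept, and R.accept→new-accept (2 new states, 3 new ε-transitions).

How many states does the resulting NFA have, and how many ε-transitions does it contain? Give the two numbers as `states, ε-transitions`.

10, 9

Bottom-up over the parse tree:
Each of the 3 symbol leaves contributes 2 states and 0 ε-transitions.
  qq : 4 states, 1 ε-transition
  (qq)* : 6 states, 5 ε-transitions
  q(qq)* : 8 states, 6 ε-transitions
  (q(qq)*)? : 10 states, 9 ε-transitions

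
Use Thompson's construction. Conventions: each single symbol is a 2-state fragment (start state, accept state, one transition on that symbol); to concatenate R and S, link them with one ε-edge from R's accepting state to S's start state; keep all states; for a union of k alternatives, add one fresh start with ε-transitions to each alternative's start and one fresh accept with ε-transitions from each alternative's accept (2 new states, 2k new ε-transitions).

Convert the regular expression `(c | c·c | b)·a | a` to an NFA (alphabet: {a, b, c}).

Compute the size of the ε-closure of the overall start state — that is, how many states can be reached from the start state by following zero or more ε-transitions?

6

Work bottom-up. For each fragment F, track |ε-closure(F.start)| and whether F's accept lies in that closure (i.e. whether F accepts ε). A single-symbol fragment has closure size 1 and does not accept ε.
  c·c → C equals the left operand's closure size = 1 (its accept is not ε-reachable, so the closure stops there)
  c | c·c | b → new start ε-reaches every alternative's start; none of them accept ε, so the new accept is not reached: C = 1 + 1 + 1 + 1 = 4
  (c | c·c | b)·a → same as the first factor's closure: C = 4
  (c | c·c | b)·a | a → C = 1 + 4 + 1 = 6 (the new accept is not ε-reachable since no branch accepts ε)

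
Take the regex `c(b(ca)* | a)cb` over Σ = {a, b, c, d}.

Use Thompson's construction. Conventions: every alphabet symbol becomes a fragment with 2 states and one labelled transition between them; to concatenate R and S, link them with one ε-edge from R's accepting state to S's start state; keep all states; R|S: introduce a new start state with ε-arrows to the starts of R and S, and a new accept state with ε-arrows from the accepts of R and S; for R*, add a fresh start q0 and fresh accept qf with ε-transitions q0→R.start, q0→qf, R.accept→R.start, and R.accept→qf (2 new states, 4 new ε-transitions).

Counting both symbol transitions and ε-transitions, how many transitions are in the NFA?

20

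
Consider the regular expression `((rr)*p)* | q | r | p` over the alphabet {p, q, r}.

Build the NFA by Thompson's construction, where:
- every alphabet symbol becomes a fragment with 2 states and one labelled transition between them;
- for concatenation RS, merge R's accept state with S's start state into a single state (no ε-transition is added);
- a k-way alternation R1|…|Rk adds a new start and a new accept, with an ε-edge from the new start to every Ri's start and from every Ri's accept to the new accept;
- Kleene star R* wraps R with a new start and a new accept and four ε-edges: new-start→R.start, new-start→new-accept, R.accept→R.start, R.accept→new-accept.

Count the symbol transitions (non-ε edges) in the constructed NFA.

By structural recursion:
Each of the 6 symbol leaves contributes exactly 1 symbol transition.
  rr = 2 symbol transitions
  (rr)* = 2 symbol transitions
  (rr)*p = 3 symbol transitions
  ((rr)*p)* = 3 symbol transitions
  ((rr)*p)* | q | r | p = 6 symbol transitions

6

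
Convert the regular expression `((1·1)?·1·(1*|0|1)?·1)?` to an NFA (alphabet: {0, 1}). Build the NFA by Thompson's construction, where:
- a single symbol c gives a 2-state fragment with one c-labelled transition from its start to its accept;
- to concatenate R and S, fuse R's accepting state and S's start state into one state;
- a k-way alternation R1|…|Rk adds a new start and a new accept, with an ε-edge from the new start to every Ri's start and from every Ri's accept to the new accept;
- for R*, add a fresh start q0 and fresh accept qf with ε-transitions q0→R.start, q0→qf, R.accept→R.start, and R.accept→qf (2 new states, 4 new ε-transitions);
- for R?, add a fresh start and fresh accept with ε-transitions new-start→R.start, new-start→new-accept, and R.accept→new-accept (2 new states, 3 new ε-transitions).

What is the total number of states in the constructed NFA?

Building bottom-up:
Each of the 7 symbol leaves contributes a 2-state fragment.
  1·1 → 3 states
  (1·1)? → 5 states
  1* → 4 states
  1*|0|1 → 10 states
  (1*|0|1)? → 12 states
  (1·1)?·1·(1*|0|1)?·1 → 18 states
  ((1·1)?·1·(1*|0|1)?·1)? → 20 states

20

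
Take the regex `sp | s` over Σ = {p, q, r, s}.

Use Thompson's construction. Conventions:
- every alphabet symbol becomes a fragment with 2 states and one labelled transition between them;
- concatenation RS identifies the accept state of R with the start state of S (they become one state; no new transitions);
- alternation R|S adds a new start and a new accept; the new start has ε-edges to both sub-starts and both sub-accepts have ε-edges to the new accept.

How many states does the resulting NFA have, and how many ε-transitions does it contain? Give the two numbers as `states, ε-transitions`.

7, 4

Building bottom-up:
Each of the 3 symbol leaves contributes 2 states and 0 ε-transitions.
  sp → 3 states, 0 ε-transitions
  sp | s → 7 states, 4 ε-transitions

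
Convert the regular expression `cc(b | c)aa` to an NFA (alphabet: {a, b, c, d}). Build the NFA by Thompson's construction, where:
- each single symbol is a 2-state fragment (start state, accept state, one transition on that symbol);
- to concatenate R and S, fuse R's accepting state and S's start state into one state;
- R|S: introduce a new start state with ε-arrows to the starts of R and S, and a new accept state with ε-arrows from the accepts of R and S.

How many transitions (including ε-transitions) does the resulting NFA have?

Per subexpression:
Each of the 6 symbol leaves contributes 1 transition (1 symbol, 0 ε).
  b | c = 6 transitions (2 symbol, 4 ε)
  cc(b | c)aa = 10 transitions (6 symbol, 4 ε)

10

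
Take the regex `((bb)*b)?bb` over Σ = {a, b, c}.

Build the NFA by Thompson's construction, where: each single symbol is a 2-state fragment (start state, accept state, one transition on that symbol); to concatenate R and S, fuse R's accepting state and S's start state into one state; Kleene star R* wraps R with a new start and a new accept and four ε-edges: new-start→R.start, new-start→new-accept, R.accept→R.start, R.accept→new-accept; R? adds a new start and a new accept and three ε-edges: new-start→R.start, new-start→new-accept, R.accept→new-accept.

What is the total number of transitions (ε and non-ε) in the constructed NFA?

12

Bottom-up over the parse tree:
Each of the 5 symbol leaves contributes 1 transition (1 symbol, 0 ε).
  bb — 2 transitions (2 symbol, 0 ε)
  (bb)* — 6 transitions (2 symbol, 4 ε)
  (bb)*b — 7 transitions (3 symbol, 4 ε)
  ((bb)*b)? — 10 transitions (3 symbol, 7 ε)
  ((bb)*b)?bb — 12 transitions (5 symbol, 7 ε)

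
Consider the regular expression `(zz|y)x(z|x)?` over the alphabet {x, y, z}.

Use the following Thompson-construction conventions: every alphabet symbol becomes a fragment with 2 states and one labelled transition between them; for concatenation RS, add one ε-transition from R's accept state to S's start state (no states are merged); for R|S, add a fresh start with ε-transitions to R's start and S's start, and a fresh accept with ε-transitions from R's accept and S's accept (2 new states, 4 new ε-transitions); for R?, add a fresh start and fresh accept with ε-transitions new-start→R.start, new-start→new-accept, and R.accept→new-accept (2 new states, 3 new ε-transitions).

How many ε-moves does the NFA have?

Recursing over subexpressions:
Each of the 6 symbol leaves contributes 0 ε-transitions.
  zz → 1 ε-transition
  zz|y → 5 ε-transitions
  z|x → 4 ε-transitions
  (z|x)? → 7 ε-transitions
  (zz|y)x(z|x)? → 14 ε-transitions

14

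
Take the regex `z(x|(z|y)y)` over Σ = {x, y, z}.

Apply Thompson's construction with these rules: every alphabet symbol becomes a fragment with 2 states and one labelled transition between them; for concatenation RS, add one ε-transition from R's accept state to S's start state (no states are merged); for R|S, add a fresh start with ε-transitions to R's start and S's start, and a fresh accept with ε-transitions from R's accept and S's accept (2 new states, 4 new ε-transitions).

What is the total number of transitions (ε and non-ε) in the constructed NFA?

15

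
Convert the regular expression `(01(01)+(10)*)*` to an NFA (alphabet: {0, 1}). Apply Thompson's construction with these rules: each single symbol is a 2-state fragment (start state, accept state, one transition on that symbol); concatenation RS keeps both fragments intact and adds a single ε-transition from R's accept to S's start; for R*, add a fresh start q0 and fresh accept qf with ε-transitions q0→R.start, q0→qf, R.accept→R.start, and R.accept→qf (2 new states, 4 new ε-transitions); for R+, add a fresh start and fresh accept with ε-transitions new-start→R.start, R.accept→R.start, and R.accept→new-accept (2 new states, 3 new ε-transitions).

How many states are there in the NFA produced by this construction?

18

Recursing over subexpressions:
Each of the 6 symbol leaves contributes a 2-state fragment.
  01 : 4 states
  (01)+ : 6 states
  10 : 4 states
  (10)* : 6 states
  01(01)+(10)* : 16 states
  (01(01)+(10)*)* : 18 states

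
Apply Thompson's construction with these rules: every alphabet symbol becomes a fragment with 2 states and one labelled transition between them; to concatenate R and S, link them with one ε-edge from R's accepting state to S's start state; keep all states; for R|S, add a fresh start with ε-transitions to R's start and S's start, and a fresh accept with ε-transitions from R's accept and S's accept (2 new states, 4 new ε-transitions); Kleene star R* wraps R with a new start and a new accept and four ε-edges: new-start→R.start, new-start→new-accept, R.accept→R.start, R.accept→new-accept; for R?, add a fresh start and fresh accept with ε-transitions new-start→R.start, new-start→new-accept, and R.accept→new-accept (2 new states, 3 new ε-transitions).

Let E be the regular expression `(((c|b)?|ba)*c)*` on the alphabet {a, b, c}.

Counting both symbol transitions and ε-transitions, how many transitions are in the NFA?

By structural recursion:
Each of the 5 symbol leaves contributes 1 transition (1 symbol, 0 ε).
  c|b → 6 transitions (2 symbol, 4 ε)
  (c|b)? → 9 transitions (2 symbol, 7 ε)
  ba → 3 transitions (2 symbol, 1 ε)
  (c|b)?|ba → 16 transitions (4 symbol, 12 ε)
  ((c|b)?|ba)* → 20 transitions (4 symbol, 16 ε)
  ((c|b)?|ba)*c → 22 transitions (5 symbol, 17 ε)
  (((c|b)?|ba)*c)* → 26 transitions (5 symbol, 21 ε)

26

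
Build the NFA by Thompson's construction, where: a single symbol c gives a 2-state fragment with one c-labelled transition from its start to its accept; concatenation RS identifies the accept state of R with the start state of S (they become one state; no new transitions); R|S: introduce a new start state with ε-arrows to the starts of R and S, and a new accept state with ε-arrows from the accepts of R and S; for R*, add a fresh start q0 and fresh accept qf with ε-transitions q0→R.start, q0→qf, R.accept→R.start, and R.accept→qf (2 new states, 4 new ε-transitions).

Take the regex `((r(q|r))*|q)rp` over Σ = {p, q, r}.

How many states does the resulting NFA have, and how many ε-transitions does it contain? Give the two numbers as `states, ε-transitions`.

15, 12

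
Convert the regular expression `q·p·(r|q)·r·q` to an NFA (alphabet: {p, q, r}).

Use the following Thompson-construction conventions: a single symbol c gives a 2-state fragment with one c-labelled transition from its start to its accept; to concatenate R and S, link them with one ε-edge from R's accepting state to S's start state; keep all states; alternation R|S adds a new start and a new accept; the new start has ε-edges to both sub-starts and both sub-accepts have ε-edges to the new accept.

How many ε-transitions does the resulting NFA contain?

8

By structural recursion:
Each of the 6 symbol leaves contributes 0 ε-transitions.
  r|q = 4 ε-transitions
  q·p·(r|q)·r·q = 8 ε-transitions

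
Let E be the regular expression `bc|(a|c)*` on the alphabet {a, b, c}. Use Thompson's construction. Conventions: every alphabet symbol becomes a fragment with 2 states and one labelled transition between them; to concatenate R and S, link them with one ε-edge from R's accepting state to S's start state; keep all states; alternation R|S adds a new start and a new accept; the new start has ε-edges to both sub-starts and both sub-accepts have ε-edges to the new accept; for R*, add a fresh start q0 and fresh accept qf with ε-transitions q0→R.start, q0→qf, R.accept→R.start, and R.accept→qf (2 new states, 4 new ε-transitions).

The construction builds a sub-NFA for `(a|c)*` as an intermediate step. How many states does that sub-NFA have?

8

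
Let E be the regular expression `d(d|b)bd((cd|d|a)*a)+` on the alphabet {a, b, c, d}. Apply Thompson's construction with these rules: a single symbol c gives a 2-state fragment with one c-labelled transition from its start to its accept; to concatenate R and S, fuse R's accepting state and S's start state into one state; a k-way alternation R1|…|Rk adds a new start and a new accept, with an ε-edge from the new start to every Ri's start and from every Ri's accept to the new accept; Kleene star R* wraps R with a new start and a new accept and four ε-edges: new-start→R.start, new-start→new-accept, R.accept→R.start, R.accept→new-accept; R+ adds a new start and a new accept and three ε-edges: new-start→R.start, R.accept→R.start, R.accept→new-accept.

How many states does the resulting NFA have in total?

22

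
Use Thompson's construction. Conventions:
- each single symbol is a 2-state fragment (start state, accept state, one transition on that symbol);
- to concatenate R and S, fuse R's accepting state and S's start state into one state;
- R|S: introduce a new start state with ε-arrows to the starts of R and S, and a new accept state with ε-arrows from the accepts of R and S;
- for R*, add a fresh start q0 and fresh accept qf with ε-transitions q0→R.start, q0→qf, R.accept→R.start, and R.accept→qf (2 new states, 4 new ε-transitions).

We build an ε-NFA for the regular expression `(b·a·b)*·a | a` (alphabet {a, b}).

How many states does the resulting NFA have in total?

Building bottom-up:
Each of the 5 symbol leaves contributes a 2-state fragment.
  b·a·b → 4 states
  (b·a·b)* → 6 states
  (b·a·b)*·a → 7 states
  (b·a·b)*·a | a → 11 states

11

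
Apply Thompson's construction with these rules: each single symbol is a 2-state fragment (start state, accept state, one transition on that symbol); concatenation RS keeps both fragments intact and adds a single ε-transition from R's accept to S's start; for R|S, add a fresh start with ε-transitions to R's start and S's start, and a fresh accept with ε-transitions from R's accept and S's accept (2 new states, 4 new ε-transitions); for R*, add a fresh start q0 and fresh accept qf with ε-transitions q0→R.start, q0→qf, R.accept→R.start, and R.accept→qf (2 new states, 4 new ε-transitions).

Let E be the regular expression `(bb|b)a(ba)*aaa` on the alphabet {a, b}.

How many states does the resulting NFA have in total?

22

Recursing over subexpressions:
Each of the 9 symbol leaves contributes a 2-state fragment.
  bb : 4 states
  bb|b : 8 states
  ba : 4 states
  (ba)* : 6 states
  (bb|b)a(ba)*aaa : 22 states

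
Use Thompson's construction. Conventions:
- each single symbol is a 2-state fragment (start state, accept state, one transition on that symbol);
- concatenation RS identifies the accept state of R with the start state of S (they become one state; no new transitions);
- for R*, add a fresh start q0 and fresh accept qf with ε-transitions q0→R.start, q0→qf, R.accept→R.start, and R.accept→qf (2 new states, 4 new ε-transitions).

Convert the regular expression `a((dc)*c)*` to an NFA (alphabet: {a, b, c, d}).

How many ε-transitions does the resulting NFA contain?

Bottom-up over the parse tree:
Each of the 4 symbol leaves contributes 0 ε-transitions.
  dc = 0 ε-transitions
  (dc)* = 4 ε-transitions
  (dc)*c = 4 ε-transitions
  ((dc)*c)* = 8 ε-transitions
  a((dc)*c)* = 8 ε-transitions

8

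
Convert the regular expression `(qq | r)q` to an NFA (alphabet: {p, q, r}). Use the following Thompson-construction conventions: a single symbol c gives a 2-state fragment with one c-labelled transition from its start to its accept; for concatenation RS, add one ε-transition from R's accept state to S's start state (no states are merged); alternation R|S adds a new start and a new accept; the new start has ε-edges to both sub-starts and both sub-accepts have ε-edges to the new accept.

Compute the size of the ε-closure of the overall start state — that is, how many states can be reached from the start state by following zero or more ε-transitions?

Let C(F) = |ε-closure(F.start)| within fragment F, and note whether F accepts ε. Symbol fragments have C = 1 and do not accept ε. Then:
  qq → |closure| equals the left operand's closure size = 1 (its accept is not ε-reachable, so the closure stops there)
  qq | r → |closure| = 1 + 1 + 1 = 3 (the new accept is not ε-reachable since no branch accepts ε)
  (qq | r)q → same as the first factor's closure: |closure| = 3

3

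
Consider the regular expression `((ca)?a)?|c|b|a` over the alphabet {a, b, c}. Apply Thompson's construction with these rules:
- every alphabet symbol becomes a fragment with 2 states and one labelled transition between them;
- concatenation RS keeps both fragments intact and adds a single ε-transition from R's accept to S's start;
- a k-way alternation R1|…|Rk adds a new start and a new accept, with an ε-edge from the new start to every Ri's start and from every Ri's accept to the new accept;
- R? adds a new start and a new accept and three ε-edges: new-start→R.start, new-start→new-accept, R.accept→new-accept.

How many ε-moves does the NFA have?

16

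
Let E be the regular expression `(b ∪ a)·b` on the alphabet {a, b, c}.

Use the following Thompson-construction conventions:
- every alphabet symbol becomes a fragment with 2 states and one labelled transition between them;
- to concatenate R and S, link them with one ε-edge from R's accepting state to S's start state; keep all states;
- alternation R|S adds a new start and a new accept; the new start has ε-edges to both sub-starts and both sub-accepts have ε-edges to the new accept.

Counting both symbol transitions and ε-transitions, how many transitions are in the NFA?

8

Building bottom-up:
Each of the 3 symbol leaves contributes 1 transition (1 symbol, 0 ε).
  b ∪ a → 6 transitions (2 symbol, 4 ε)
  (b ∪ a)·b → 8 transitions (3 symbol, 5 ε)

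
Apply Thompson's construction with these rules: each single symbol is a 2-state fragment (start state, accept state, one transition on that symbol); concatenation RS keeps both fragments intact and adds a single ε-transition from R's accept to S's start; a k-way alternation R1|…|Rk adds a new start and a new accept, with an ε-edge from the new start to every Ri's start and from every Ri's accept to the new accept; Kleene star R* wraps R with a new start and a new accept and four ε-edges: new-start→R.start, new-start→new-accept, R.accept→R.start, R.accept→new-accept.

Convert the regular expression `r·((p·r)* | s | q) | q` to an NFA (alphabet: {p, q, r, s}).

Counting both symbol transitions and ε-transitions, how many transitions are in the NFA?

22

Recursing over subexpressions:
Each of the 6 symbol leaves contributes 1 transition (1 symbol, 0 ε).
  p·r — 3 transitions (2 symbol, 1 ε)
  (p·r)* — 7 transitions (2 symbol, 5 ε)
  (p·r)* | s | q — 15 transitions (4 symbol, 11 ε)
  r·((p·r)* | s | q) — 17 transitions (5 symbol, 12 ε)
  r·((p·r)* | s | q) | q — 22 transitions (6 symbol, 16 ε)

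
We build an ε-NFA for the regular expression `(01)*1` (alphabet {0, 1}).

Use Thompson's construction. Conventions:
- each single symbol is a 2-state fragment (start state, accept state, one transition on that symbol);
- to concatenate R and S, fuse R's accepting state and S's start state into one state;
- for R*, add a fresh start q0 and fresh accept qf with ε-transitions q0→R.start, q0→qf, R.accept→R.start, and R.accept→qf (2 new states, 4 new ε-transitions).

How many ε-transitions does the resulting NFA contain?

Building bottom-up:
Each of the 3 symbol leaves contributes 0 ε-transitions.
  01 = 0 ε-transitions
  (01)* = 4 ε-transitions
  (01)*1 = 4 ε-transitions

4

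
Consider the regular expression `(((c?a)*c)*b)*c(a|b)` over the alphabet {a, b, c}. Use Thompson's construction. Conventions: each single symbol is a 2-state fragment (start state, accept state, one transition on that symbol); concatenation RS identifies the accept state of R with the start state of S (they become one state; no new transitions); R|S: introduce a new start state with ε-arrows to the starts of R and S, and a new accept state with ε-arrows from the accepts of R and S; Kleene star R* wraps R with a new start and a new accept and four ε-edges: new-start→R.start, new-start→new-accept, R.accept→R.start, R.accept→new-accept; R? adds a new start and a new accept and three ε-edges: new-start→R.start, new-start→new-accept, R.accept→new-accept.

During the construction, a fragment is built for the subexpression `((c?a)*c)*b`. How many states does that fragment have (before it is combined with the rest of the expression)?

Fragment for `((c?a)*c)*b`:
Each of the 4 symbol leaves contributes a 2-state fragment.
  c? → 4 states
  c?a → 5 states
  (c?a)* → 7 states
  (c?a)*c → 8 states
  ((c?a)*c)* → 10 states
  ((c?a)*c)*b → 11 states

11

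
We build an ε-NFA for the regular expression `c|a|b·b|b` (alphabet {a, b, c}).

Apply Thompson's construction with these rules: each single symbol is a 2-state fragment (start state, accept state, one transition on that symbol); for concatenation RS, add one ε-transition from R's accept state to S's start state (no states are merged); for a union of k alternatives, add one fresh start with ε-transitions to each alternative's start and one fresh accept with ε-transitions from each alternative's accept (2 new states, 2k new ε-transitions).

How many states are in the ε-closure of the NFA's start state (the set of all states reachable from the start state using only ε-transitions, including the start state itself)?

5

Work bottom-up. For each fragment F, track |ε-closure(F.start)| and whether F's accept lies in that closure (i.e. whether F accepts ε). A single-symbol fragment has closure size 1 and does not accept ε.
  b·b — same as the first factor's closure: |closure| = 1
  c|a|b·b|b — |closure| = 1 + 1 + 1 + 1 + 1 = 5 (the new accept is not ε-reachable since no branch accepts ε)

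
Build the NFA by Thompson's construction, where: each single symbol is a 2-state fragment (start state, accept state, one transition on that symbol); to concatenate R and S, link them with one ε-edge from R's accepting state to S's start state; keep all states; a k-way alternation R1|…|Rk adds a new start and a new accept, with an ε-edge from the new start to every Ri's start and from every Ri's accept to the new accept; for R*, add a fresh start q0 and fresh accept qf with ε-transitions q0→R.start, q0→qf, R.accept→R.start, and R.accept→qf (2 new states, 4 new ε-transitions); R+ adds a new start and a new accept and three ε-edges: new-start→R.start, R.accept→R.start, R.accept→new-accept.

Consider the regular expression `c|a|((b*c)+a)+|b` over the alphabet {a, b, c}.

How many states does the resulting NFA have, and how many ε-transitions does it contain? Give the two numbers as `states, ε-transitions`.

Recursing over subexpressions:
Each of the 6 symbol leaves contributes 2 states and 0 ε-transitions.
  b* : 4 states, 4 ε-transitions
  b*c : 6 states, 5 ε-transitions
  (b*c)+ : 8 states, 8 ε-transitions
  (b*c)+a : 10 states, 9 ε-transitions
  ((b*c)+a)+ : 12 states, 12 ε-transitions
  c|a|((b*c)+a)+|b : 20 states, 20 ε-transitions

20, 20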